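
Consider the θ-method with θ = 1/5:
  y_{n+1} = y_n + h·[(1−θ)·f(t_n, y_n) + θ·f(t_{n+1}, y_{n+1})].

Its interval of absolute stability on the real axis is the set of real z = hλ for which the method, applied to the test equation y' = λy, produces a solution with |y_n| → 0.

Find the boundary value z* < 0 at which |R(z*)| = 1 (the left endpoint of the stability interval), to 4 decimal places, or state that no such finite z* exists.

On y'=λy, z=hλ:
  y_{n+1} = y_n + z·[4/5·y_n + 1/5·y_{n+1}] ⇒ (1 − 1/5z)y_{n+1} = (1 + 4/5z)y_n
  R(z) = (1 + 4/5z)/(1 − 1/5z).

Need |R(x)|<1, x<0.
x=-1.77: |R|=0.3072
R=−1: 1+4/5x = −1+1/5x ⇒ -3/5x=2 ⇒ x=2/(-3/5)=-3.3333
Confirm numerically:
  x=-2.719: |R|=0.76124 <1
  x=-2.245: |R|=0.54934 <1
  x=-2.014: |R|=0.43570 <1
  x=-3.846: |R|=1.17386 >1
  x=-3.820: |R|=1.16553 >1
Interval (-3.3333, 0).

z* = -3.3333.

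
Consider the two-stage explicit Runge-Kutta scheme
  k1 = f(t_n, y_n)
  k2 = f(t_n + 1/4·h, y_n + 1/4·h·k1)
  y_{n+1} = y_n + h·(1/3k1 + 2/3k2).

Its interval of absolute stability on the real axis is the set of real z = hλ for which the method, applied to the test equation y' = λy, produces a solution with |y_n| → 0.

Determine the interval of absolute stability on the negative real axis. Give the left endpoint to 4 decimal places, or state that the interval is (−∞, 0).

z∈(-6.0000,0).

On y'=λy, z=hλ:
  k1=λy_n ⇒ h·k1=z·y_n;  k2=λ(1+1/4z)y_n ⇒ h·k2=z(1+1/4z)y_n
  y_{n+1}/y_n = 1 + 1/3z + 2/3z(1+1/4z) = 1 + z + 1/6z²
  so R(z) = 1 + z + 1/6z².

Need |R(x)|<1, x<0.
x=-0.36: |R|=0.6616
R=1: x+1/6x²=0 ⇒ x=−6=-6.0000; min R=1−1/(4·1/6)=-0.5000>−1
Confirm numerically:
  x=-4.485: |R|=0.13246 <1
  x=-3.903: |R|=0.36410 <1
  x=-2.828: |R|=0.49507 <1
  x=-6.282: |R|=1.29525 >1
  x=-6.148: |R|=1.15165 >1
Interval (-6.0000, 0).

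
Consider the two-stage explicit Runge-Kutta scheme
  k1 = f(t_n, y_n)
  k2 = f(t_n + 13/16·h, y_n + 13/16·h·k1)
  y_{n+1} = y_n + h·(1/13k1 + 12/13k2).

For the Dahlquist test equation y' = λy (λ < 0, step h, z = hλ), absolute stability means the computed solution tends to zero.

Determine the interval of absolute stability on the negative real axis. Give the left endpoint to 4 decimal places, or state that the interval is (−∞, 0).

(-1.3333, 0).

Test eqn y'=λy, z=hλ:
  k1=λy_n ⇒ h·k1=z·y_n;  k2=λ(1+13/16z)y_n ⇒ h·k2=z(1+13/16z)y_n
  y_{n+1}/y_n = 1 + 1/13z + 12/13z(1+13/16z) = 1 + z + 3/4z²
  Hence R(z) = 1 + z + 3/4z².

Solve |R(x)|<1 on ℝ⁻.
x=-1.73: |R|=1.5147
R=1: x+3/4x²=0 ⇒ x=−4/3=-1.3333; min R=1−1/(4·3/4)=0.6667>−1
Confirm numerically:
  x=-1.232: |R|=0.90637 <1
  x=-0.713: |R|=0.66828 <1
  x=-0.677: |R|=0.66675 <1
  x=-0.537: |R|=0.67928 <1
  x=-1.741: |R|=1.53231 >1
  x=-1.649: |R|=1.39040 >1
  x=-1.362: |R|=1.02928 >1
Stable set (-1.3333, 0).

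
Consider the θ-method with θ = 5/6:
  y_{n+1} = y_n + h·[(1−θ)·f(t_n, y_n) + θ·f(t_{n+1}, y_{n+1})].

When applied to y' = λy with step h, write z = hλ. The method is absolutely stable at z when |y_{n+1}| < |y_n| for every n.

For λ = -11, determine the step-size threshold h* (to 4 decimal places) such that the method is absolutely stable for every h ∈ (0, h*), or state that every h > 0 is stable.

Test eqn y'=λy, z=hλ:
  y_{n+1} = y_n + z·[1/6·y_n + 5/6·y_{n+1}] ⇒ (1 − 5/6z)y_{n+1} = (1 + 1/6z)y_n
  R(z) = (1 + 1/6z)/(1 − 5/6z).

Find x<0 with |R(x)|<1.
x=-0.64: |R|=0.5826
x=-2: |R|=0.2500
x=-10: |R|=0.0714
x=-100: |R|=0.1858
θ=5/6≥1/2 ⇒ |1+1/6x|<|1−5/6x| ∀x<0 ⇒ stable on all of ℝ⁻.

(−∞, 0) — no finite endpoint. Any h>0 works for λ=-11.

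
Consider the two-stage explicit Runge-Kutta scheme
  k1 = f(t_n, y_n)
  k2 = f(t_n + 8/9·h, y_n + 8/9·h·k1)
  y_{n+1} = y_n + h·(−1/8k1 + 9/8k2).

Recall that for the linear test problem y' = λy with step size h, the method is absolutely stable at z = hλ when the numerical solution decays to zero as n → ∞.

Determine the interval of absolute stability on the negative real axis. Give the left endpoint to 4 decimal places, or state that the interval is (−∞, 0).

Set f=λy, z=hλ:
  k1=λy_n ⇒ h·k1=z·y_n;  k2=λ(1+8/9z)y_n ⇒ h·k2=z(1+8/9z)y_n
  y_{n+1}/y_n = 1 − 1/8z + 9/8z(1+8/9z) = 1 + z + z²
  ⇒ R(z) = 1 + z + z².

Find x<0 with |R(x)|<1.
x=-0.69: |R|=0.7861
R=1: x+1x²=0 ⇒ x=−1=-1.0000; min R=1−1/(4·1)=0.7500>−1
Confirm numerically:
  x=-0.942: |R|=0.94536 <1
  x=-0.898: |R|=0.90840 <1
  x=-0.878: |R|=0.89288 <1
  x=-0.836: |R|=0.86290 <1
  x=-1.514: |R|=1.77820 >1
  x=-1.476: |R|=1.70258 >1
  x=-1.389: |R|=1.54032 >1
So |R|<1 on (-1.0000, 0).

z∈(-1.0000,0).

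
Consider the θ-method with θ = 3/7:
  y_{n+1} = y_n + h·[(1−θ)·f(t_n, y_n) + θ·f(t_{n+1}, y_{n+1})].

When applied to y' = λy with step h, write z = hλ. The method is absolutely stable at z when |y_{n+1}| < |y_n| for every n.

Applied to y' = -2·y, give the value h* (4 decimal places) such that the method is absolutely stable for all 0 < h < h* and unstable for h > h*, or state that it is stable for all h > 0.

Set f=λy, z=hλ:
  y_{n+1} = y_n + z·[4/7·y_n + 3/7·y_{n+1}] ⇒ (1 − 3/7z)y_{n+1} = (1 + 4/7z)y_n
  ⇒ R(z) = (1 + 4/7z)/(1 − 3/7z).

Find x<0 with |R(x)|<1.
x=-1.35: |R|=0.1448
R=−1: 1+4/7x = −1+3/7x ⇒ -1/7x=2 ⇒ x=2/(-1/7)=-14.0000
Confirm numerically:
  x=-10.657: |R|=0.91422 <1
  x=-9.625: |R|=0.87805 <1
  x=-8.089: |R|=0.81095 <1
  x=-14.207: |R|=1.00417 >1
  x=-14.043: |R|=1.00088 >1
So |R|<1 on (-14.0000, 0).

(-14.0000,0); λ=-2 ⇒ h* = (14)/2 = 7.0000.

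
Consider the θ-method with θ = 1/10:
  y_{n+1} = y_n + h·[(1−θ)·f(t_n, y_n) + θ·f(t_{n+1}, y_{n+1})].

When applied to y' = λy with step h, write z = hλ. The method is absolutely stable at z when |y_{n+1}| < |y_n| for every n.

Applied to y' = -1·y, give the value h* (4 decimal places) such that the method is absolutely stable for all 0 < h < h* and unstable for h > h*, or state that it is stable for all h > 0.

(-2.5000,0); λ=-1 ⇒ h* = (5/2)/1 = 2.5000.

On y'=λy, z=hλ:
  y_{n+1} = y_n + z·[9/10·y_n + 1/10·y_{n+1}] ⇒ (1 − 1/10z)y_{n+1} = (1 + 9/10z)y_n
  R(z) = (1 + 9/10z)/(1 − 1/10z).

Need |R(x)|<1, x<0.
x=-0.73: |R|=0.3197
R=−1: 1+9/10x = −1+1/10x ⇒ -4/5x=2 ⇒ x=2/(-4/5)=-2.5000
Confirm numerically:
  x=-1.656: |R|=0.42073 <1
  x=-1.652: |R|=0.41778 <1
  x=-1.341: |R|=0.18244 <1
  x=-3.025: |R|=1.32246 >1
  x=-2.931: |R|=1.26665 >1
  x=-2.768: |R|=1.16792 >1
Stable set (-2.5000, 0).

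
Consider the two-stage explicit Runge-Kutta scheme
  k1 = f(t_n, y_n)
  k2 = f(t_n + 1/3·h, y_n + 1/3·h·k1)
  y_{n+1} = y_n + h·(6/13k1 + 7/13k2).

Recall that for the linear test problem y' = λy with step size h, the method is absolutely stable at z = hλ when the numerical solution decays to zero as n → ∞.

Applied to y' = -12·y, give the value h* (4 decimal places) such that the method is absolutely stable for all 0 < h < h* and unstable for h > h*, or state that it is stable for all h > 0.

(-5.5714,0); λ=-12 ⇒ h* = (39/7)/12 = 0.4643.

Test eqn y'=λy, z=hλ:
  k1=λy_n ⇒ h·k1=z·y_n;  k2=λ(1+1/3z)y_n ⇒ h·k2=z(1+1/3z)y_n
  y_{n+1}/y_n = 1 + 6/13z + 7/13z(1+1/3z) = 1 + z + 7/39z²
  R(z) = 1 + z + 7/39z².

Solve |R(x)|<1 on ℝ⁻.
x=-1.57: |R|=0.1276
R=1: x+7/39x²=0 ⇒ x=−39/7=-5.5714; min R=1−1/(4·7/39)=-0.3929>−1
Confirm numerically:
  x=-5.050: |R|=0.52737 <1
  x=-3.941: |R|=0.15330 <1
  x=-2.935: |R|=0.38886 <1
  x=-6.101: |R|=1.57991 >1
  x=-6.080: |R|=1.55499 >1
  x=-5.936: |R|=1.38843 >1
Stable set (-5.5714, 0).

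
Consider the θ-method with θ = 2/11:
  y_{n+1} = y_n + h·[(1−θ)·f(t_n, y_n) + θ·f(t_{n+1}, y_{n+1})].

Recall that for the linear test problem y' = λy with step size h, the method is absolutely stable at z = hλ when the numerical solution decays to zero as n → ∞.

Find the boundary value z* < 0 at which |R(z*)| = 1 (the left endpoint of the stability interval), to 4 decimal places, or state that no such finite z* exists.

Test eqn y'=λy, z=hλ:
  y_{n+1} = y_n + z·[9/11·y_n + 2/11·y_{n+1}] ⇒ (1 − 2/11z)y_{n+1} = (1 + 9/11z)y_n
  so R(z) = (1 + 9/11z)/(1 − 2/11z).

Need |R(x)|<1, x<0.
x=-0.32: |R|=0.6976
R=−1: 1+9/11x = −1+2/11x ⇒ -7/11x=2 ⇒ x=2/(-7/11)=-3.1429
Confirm numerically:
  x=-2.675: |R|=0.79969 <1
  x=-2.498: |R|=0.71780 <1
  x=-1.515: |R|=0.18781 <1
  x=-3.352: |R|=1.08269 >1
  x=-3.301: |R|=1.06289 >1
So |R|<1 on (-3.1429, 0).

left endpoint -3.1429.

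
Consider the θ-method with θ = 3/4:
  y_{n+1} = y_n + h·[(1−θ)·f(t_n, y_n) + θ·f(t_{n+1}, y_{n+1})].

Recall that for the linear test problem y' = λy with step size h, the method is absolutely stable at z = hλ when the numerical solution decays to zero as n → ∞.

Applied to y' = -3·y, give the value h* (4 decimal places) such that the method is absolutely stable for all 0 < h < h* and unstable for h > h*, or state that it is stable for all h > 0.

interval (−∞, 0). Any h>0 works for λ=-3.

Test eqn y'=λy, z=hλ:
  y_{n+1} = y_n + z·[1/4·y_n + 3/4·y_{n+1}] ⇒ (1 − 3/4z)y_{n+1} = (1 + 1/4z)y_n
  R(z) = (1 + 1/4z)/(1 − 3/4z).

Need |R(x)|<1, x<0.
x=-1.01: |R|=0.4253
x=-2: |R|=0.2000
x=-10: |R|=0.1765
x=-100: |R|=0.3158
θ=3/4≥1/2 ⇒ |1+1/4x|<|1−3/4x| ∀x<0 ⇒ stable on all of ℝ⁻.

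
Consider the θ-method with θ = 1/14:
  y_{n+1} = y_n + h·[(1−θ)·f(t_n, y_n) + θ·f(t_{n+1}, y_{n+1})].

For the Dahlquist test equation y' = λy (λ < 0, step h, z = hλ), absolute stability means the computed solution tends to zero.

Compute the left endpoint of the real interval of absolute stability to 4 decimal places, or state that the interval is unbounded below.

Test eqn y'=λy, z=hλ:
  y_{n+1} = y_n + z·[13/14·y_n + 1/14·y_{n+1}] ⇒ (1 − 1/14z)y_{n+1} = (1 + 13/14z)y_n
  so R(z) = (1 + 13/14z)/(1 − 1/14z).

Solve |R(x)|<1 on ℝ⁻.
x=-0.63: |R|=0.3971
R=−1: 1+13/14x = −1+1/14x ⇒ -6/7x=2 ⇒ x=2/(-6/7)=-2.3333
Confirm numerically:
  x=-1.349: |R|=0.23044 <1
  x=-1.154: |R|=0.06612 <1
  x=-1.110: |R|=0.02846 <1
  x=-2.661: |R|=1.23600 >1
  x=-2.641: |R|=1.22186 >1
  x=-2.400: |R|=1.04878 >1
Interval (-2.3333, 0).

left endpoint -2.3333.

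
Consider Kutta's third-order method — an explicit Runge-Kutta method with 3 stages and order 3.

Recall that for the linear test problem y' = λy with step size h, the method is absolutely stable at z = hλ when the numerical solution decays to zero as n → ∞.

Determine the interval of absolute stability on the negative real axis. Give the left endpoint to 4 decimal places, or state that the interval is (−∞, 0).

Test eqn y'=λy, z=hλ:
  order 3, 3-stage ⇒ R(z)=1+z+z^2/2+z^3/6
  (e.g. R(-1.02)=0.32333, |R|=0.32333)

Find x<0 with |R(x)|<1.
x=-1.02: |R|=0.3233
|R(-2.55)|=1.0623 |R(-1.21)|=0.2268 |R(-0.85)|=0.4089
Bisect:
  x_lo=-2.9789 |R|=1.9478  x_hi=-0.0650 |R|=0.9371
  mid=-1.52197 |R|=0.04864 →hi
  mid=-2.25045 |R|=0.61776 →hi
  mid=-2.61469 |R|=1.17565 →lo
  mid=-2.43257 |R|=0.87295 →hi
  mid=-2.52363 |R|=1.01799 →lo
  mid=-2.47810 |R|=0.94394 →hi
  mid=-2.50086 |R|=0.98057 →hi
  mid=-2.51225 |R|=0.99918 →hi
  mid=-2.51794 |R|=1.00856 →lo
  ...
  [-2.51278,-2.51260] ⇒ x*=-2.5127
Stable set (-2.5127, 0).

(-2.5127, 0).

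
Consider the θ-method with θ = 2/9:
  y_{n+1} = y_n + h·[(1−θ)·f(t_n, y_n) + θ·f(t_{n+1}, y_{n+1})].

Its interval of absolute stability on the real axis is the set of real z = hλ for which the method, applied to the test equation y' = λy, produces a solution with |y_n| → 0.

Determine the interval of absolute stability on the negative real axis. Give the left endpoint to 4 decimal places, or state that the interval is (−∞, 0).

(-3.6000, 0).

Set f=λy, z=hλ:
  y_{n+1} = y_n + z·[7/9·y_n + 2/9·y_{n+1}] ⇒ (1 − 2/9z)y_{n+1} = (1 + 7/9z)y_n
  ⇒ R(z) = (1 + 7/9z)/(1 − 2/9z).

Need |R(x)|<1, x<0.
x=-0.55: |R|=0.5099
R=−1: 1+7/9x = −1+2/9x ⇒ -5/9x=2 ⇒ x=2/(-5/9)=-3.6000
Confirm numerically:
  x=-3.511: |R|=0.97223 <1
  x=-3.403: |R|=0.93768 <1
  x=-2.572: |R|=0.63660 <1
  x=-1.620: |R|=0.19118 <1
  x=-4.035: |R|=1.12742 >1
  x=-3.878: |R|=1.08296 >1
Stable set (-3.6000, 0).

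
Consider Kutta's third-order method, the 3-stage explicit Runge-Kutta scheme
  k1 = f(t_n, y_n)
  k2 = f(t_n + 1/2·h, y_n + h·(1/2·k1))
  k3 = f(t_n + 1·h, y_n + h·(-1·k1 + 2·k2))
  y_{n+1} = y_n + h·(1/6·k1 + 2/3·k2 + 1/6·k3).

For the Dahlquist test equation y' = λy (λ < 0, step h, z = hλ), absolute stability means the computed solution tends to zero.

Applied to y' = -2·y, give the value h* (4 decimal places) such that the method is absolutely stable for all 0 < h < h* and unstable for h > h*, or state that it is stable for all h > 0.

On y'=λy, z=hλ:
  order 3, 3-stage ⇒ R(z)=1+z+z^2/2+z^3/6
  (e.g. R(-0.95)=0.35835, |R|=0.35835)

Solve |R(x)|<1 on ℝ⁻.
x=-0.95: |R|=0.3584
|R(-2.51)|=0.9955 |R(-2.28)|=0.6562 |R(-0.92)|=0.3734
Bisect:
  x_lo=-2.9462 |R|=1.8683  x_hi=-0.3405 |R|=0.7109
  mid=-1.64334 |R|=0.03271 →hi
  mid=-2.29475 |R|=0.67578 →hi
  mid=-2.62045 |R|=1.18607 →lo
  mid=-2.45760 |R|=0.91160 →hi
  mid=-2.53902 |R|=1.04373 →lo
  mid=-2.49831 |R|=0.97642 →hi
  mid=-2.51867 |R|=1.00976 →lo
  mid=-2.50849 |R|=0.99302 →hi
  mid=-2.51358 |R|=1.00137 →lo
  mid=-2.51103 |R|=0.99719 →hi
  ...
  [-2.51278,-2.51262] ⇒ x*=-2.5127
Interval (-2.5127, 0).

(-2.5127,0); λ=-2 ⇒ h* = 1.2564.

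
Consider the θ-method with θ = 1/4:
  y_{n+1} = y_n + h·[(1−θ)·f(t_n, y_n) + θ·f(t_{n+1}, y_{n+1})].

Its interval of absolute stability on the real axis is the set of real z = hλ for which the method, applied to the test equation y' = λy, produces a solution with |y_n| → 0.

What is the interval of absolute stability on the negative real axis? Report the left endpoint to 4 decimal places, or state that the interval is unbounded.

(-4.0000, 0).

Test eqn y'=λy, z=hλ:
  y_{n+1} = y_n + z·[3/4·y_n + 1/4·y_{n+1}] ⇒ (1 − 1/4z)y_{n+1} = (1 + 3/4z)y_n
  ⇒ R(z) = (1 + 3/4z)/(1 − 1/4z).

Boundary: |R(x)|=1, x<0.
x=-0.94: |R|=0.2389
R=−1: 1+3/4x = −1+1/4x ⇒ -1/2x=2 ⇒ x=2/(-1/2)=-4.0000
Confirm numerically:
  x=-2.977: |R|=0.70675 <1
  x=-2.075: |R|=0.36626 <1
  x=-1.619: |R|=0.15252 <1
  x=-4.274: |R|=1.06623 >1
  x=-4.220: |R|=1.05353 >1
  x=-4.141: |R|=1.03464 >1
Interval (-4.0000, 0).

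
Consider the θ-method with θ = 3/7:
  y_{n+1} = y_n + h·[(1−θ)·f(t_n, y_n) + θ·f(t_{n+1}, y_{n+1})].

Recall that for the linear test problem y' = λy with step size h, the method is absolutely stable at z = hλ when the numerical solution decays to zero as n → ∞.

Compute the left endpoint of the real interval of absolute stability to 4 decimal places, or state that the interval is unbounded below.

z* = -14.0000.

On y'=λy, z=hλ:
  y_{n+1} = y_n + z·[4/7·y_n + 3/7·y_{n+1}] ⇒ (1 − 3/7z)y_{n+1} = (1 + 4/7z)y_n
  so R(z) = (1 + 4/7z)/(1 − 3/7z).

Find x<0 with |R(x)|<1.
x=-0.97: |R|=0.3148
R=−1: 1+4/7x = −1+3/7x ⇒ -1/7x=2 ⇒ x=2/(-1/7)=-14.0000
Confirm numerically:
  x=-12.161: |R|=0.95771 <1
  x=-9.702: |R|=0.88096 <1
  x=-5.935: |R|=0.67486 <1
  x=-14.501: |R|=1.00992 >1
  x=-14.407: |R|=1.00810 >1
  x=-14.324: |R|=1.00648 >1
Stable set (-14.0000, 0).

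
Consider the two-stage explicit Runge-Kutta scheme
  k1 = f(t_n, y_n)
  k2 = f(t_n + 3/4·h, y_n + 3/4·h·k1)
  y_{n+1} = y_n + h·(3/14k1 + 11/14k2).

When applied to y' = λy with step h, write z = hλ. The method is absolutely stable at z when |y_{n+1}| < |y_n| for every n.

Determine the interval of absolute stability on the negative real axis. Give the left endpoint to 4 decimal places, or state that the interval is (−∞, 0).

(-1.6970, 0).

Test eqn y'=λy, z=hλ:
  k1=λy_n ⇒ h·k1=z·y_n;  k2=λ(1+3/4z)y_n ⇒ h·k2=z(1+3/4z)y_n
  y_{n+1}/y_n = 1 + 3/14z + 11/14z(1+3/4z) = 1 + z + 33/56z²
  ⇒ R(z) = 1 + z + 33/56z².

Boundary: |R(x)|=1, x<0.
x=-1.48: |R|=0.8108
R=1: x+33/56x²=0 ⇒ x=−56/33=-1.6970; min R=1−1/(4·33/56)=0.5758>−1
Confirm numerically:
  x=-1.623: |R|=0.92925 <1
  x=-1.093: |R|=0.61099 <1
  x=-0.701: |R|=0.58858 <1
  x=-2.193: |R|=1.64102 >1
  x=-2.126: |R|=1.53750 >1
  x=-1.771: |R|=1.07726 >1
So |R|<1 on (-1.6970, 0).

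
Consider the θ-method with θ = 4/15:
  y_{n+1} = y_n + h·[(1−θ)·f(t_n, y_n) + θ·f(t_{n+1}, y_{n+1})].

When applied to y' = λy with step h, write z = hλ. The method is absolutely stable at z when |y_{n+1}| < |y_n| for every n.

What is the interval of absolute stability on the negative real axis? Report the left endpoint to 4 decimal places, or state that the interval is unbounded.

(-4.2857, 0).

On y'=λy, z=hλ:
  y_{n+1} = y_n + z·[11/15·y_n + 4/15·y_{n+1}] ⇒ (1 − 4/15z)y_{n+1} = (1 + 11/15z)y_n
  R(z) = (1 + 11/15z)/(1 − 4/15z).

Boundary: |R(x)|=1, x<0.
x=-1.44: |R|=0.0405
R=−1: 1+11/15x = −1+4/15x ⇒ -7/15x=2 ⇒ x=2/(-7/15)=-4.2857
Confirm numerically:
  x=-3.191: |R|=0.72400 <1
  x=-2.924: |R|=0.64294 <1
  x=-2.864: |R|=0.62383 <1
  x=-2.755: |R|=0.58820 <1
  x=-4.881: |R|=1.12070 >1
  x=-4.704: |R|=1.08659 >1
So |R|<1 on (-4.2857, 0).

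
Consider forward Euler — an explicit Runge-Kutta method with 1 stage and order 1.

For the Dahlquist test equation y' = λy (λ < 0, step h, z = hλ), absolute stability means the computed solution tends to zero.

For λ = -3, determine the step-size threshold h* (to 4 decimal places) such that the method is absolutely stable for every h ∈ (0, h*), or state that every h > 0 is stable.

(-2.0000,0); λ=-3 ⇒ h* = 0.6667.

With y'=λy (z=hλ):
  order 1, 1-stage ⇒ R(z)=1+z
  (e.g. R(-0.72)=0.28000, |R|=0.28000)

Find x<0 with |R(x)|<1.
x=-0.72: |R|=0.2800
|R(-1.84)|=0.8400 |R(-1.72)|=0.7200 |R(-0.53)|=0.4700
Bisect:
  x_lo=-2.4085 |R|=1.4085  x_hi=-0.1987 |R|=0.8013
  mid=-1.30361 |R|=0.30361 →hi
  mid=-1.85604 |R|=0.85604 →hi
  mid=-2.13225 |R|=1.13225 →lo
  mid=-1.99414 |R|=0.99414 →hi
  mid=-2.06320 |R|=1.06320 →lo
  mid=-2.02867 |R|=1.02867 →lo
  mid=-2.01141 |R|=1.01141 →lo
  ...
  [-2.00008,-1.99994] ⇒ x*=-2.0000
Interval (-2.0000, 0).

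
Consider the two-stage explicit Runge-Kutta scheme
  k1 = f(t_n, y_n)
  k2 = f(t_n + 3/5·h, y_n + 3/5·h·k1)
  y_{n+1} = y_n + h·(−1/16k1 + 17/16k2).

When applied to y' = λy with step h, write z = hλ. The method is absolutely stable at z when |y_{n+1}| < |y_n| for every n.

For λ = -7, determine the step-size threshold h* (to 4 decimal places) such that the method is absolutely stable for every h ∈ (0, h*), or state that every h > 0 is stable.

(-1.5686,0); λ=-7 ⇒ h* = (80/51)/7 = 0.2241.

Set f=λy, z=hλ:
  k1=λy_n ⇒ h·k1=z·y_n;  k2=λ(1+3/5z)y_n ⇒ h·k2=z(1+3/5z)y_n
  y_{n+1}/y_n = 1 − 1/16z + 17/16z(1+3/5z) = 1 + z + 51/80z²
  R(z) = 1 + z + 51/80z².

Solve |R(x)|<1 on ℝ⁻.
x=-0.54: |R|=0.6459
R=1: x+51/80x²=0 ⇒ x=−80/51=-1.5686; min R=1−1/(4·51/80)=0.6078>−1
Confirm numerically:
  x=-1.235: |R|=0.73733 <1
  x=-1.085: |R|=0.66548 <1
  x=-0.833: |R|=0.60935 <1
  x=-1.914: |R|=1.42141 >1
  x=-1.879: |R|=1.37178 >1
So |R|<1 on (-1.5686, 0).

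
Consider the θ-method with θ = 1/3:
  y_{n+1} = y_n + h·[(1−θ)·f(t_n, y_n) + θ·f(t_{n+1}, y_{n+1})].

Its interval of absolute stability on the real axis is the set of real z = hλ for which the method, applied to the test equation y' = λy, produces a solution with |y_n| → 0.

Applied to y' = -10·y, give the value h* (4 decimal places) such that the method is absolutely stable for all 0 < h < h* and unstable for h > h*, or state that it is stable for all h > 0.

Test eqn y'=λy, z=hλ:
  y_{n+1} = y_n + z·[2/3·y_n + 1/3·y_{n+1}] ⇒ (1 − 1/3z)y_{n+1} = (1 + 2/3z)y_n
  so R(z) = (1 + 2/3z)/(1 − 1/3z).

Need |R(x)|<1, x<0.
x=-0.5: |R|=0.5714
R=−1: 1+2/3x = −1+1/3x ⇒ -1/3x=2 ⇒ x=2/(-1/3)=-6.0000
Confirm numerically:
  x=-5.788: |R|=0.97588 <1
  x=-5.531: |R|=0.94502 <1
  x=-3.019: |R|=0.50474 <1
  x=-6.494: |R|=1.05203 >1
  x=-6.433: |R|=1.04590 >1
  x=-6.119: |R|=1.01305 >1
Stable set (-6.0000, 0).

(-6.0000,0); λ=-10 ⇒ h* = (6)/10 = 0.6000.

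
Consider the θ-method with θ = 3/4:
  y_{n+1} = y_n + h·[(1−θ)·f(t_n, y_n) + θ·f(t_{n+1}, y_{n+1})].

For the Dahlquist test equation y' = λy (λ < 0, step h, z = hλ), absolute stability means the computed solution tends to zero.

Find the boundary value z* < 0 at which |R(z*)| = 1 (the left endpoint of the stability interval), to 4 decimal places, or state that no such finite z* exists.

With y'=λy (z=hλ):
  y_{n+1} = y_n + z·[1/4·y_n + 3/4·y_{n+1}] ⇒ (1 − 3/4z)y_{n+1} = (1 + 1/4z)y_n
  ⇒ R(z) = (1 + 1/4z)/(1 − 3/4z).

Find x<0 with |R(x)|<1.
x=-0.34: |R|=0.7291
x=-2: |R|=0.2000
x=-10: |R|=0.1765
x=-100: |R|=0.3158
θ=3/4≥1/2 ⇒ |1+1/4x|<|1−3/4x| ∀x<0 ⇒ interval (−∞,0).

unbounded; (−∞, 0).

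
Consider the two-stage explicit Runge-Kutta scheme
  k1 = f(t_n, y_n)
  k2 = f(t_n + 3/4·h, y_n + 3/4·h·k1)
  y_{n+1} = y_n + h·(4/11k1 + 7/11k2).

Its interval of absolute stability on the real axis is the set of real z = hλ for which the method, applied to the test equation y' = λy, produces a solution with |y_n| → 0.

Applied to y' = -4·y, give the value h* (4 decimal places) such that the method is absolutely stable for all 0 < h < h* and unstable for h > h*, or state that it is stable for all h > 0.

Test eqn y'=λy, z=hλ:
  k1=λy_n ⇒ h·k1=z·y_n;  k2=λ(1+3/4z)y_n ⇒ h·k2=z(1+3/4z)y_n
  y_{n+1}/y_n = 1 + 4/11z + 7/11z(1+3/4z) = 1 + z + 21/44z²
  Hence R(z) = 1 + z + 21/44z².

Find x<0 with |R(x)|<1.
x=-0.74: |R|=0.5214
R=1: x+21/44x²=0 ⇒ x=−44/21=-2.0952; min R=1−1/(4·21/44)=0.4762>−1
Confirm numerically:
  x=-1.974: |R|=0.88578 <1
  x=-1.921: |R|=0.84025 <1
  x=-1.423: |R|=0.54344 <1
  x=-1.075: |R|=0.47655 <1
  x=-2.403: |R|=1.35297 >1
  x=-2.340: |R|=1.27335 >1
Interval (-2.0952, 0).

(-2.0952,0); λ=-4 ⇒ h* = (44/21)/4 = 0.5238.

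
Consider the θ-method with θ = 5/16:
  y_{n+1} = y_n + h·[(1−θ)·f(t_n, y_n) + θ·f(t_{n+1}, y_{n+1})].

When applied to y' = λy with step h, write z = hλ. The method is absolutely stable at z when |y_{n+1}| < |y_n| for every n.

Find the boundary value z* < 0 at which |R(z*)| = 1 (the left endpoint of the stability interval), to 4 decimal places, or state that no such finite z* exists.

z* = -5.3333.

With y'=λy (z=hλ):
  y_{n+1} = y_n + z·[11/16·y_n + 5/16·y_{n+1}] ⇒ (1 − 5/16z)y_{n+1} = (1 + 11/16z)y_n
  ⇒ R(z) = (1 + 11/16z)/(1 − 5/16z).

Need |R(x)|<1, x<0.
x=-0.76: |R|=0.3859
R=−1: 1+11/16x = −1+5/16x ⇒ -3/8x=2 ⇒ x=2/(-3/8)=-5.3333
Confirm numerically:
  x=-4.293: |R|=0.83339 <1
  x=-4.230: |R|=0.82180 <1
  x=-3.459: |R|=0.66223 <1
  x=-5.907: |R|=1.07559 >1
  x=-5.604: |R|=1.03689 >1
Stable set (-5.3333, 0).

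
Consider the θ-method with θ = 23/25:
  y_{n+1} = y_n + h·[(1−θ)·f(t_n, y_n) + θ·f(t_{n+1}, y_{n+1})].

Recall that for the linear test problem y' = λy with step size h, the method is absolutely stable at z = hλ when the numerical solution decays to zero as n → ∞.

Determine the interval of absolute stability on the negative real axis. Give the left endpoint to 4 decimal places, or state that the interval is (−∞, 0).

Set f=λy, z=hλ:
  y_{n+1} = y_n + z·[2/25·y_n + 23/25·y_{n+1}] ⇒ (1 − 23/25z)y_{n+1} = (1 + 2/25z)y_n
  ⇒ R(z) = (1 + 2/25z)/(1 − 23/25z).

Find x<0 with |R(x)|<1.
x=-1.3: |R|=0.4080
x=-2: |R|=0.2958
x=-10: |R|=0.0196
x=-100: |R|=0.0753
θ=23/25≥1/2 ⇒ |1+2/25x|<|1−23/25x| ∀x<0 ⇒ unbounded interval.

unbounded; (−∞, 0).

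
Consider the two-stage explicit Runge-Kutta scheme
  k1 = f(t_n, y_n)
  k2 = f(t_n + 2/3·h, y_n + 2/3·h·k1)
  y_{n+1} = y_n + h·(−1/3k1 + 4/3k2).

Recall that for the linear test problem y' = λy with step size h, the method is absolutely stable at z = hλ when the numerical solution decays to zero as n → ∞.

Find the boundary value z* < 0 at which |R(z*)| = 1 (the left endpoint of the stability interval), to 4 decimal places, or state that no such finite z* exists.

z* = -1.1250.

Test eqn y'=λy, z=hλ:
  k1=λy_n ⇒ h·k1=z·y_n;  k2=λ(1+2/3z)y_n ⇒ h·k2=z(1+2/3z)y_n
  y_{n+1}/y_n = 1 − 1/3z + 4/3z(1+2/3z) = 1 + z + 8/9z²
  Hence R(z) = 1 + z + 8/9z².

Need |R(x)|<1, x<0.
x=-0.62: |R|=0.7217
R=1: x+8/9x²=0 ⇒ x=−9/8=-1.1250; min R=1−1/(4·8/9)=0.7188>−1
Confirm numerically:
  x=-1.091: |R|=0.96703 <1
  x=-0.663: |R|=0.72773 <1
  x=-0.466: |R|=0.72703 <1
  x=-1.694: |R|=1.85679 >1
  x=-1.283: |R|=1.18019 >1
So |R|<1 on (-1.1250, 0).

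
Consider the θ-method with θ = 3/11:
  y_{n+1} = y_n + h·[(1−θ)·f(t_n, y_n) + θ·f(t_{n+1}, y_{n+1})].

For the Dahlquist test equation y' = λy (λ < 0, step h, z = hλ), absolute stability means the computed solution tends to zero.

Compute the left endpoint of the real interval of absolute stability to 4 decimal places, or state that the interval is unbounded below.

Set f=λy, z=hλ:
  y_{n+1} = y_n + z·[8/11·y_n + 3/11·y_{n+1}] ⇒ (1 − 3/11z)y_{n+1} = (1 + 8/11z)y_n
  so R(z) = (1 + 8/11z)/(1 − 3/11z).

Solve |R(x)|<1 on ℝ⁻.
x=-1.29: |R|=0.0457
R=−1: 1+8/11x = −1+3/11x ⇒ -5/11x=2 ⇒ x=2/(-5/11)=-4.4000
Confirm numerically:
  x=-2.906: |R|=0.62116 <1
  x=-1.842: |R|=0.22607 <1
  x=-1.812: |R|=0.21270 <1
  x=-4.920: |R|=1.10093 >1
  x=-4.887: |R|=1.09489 >1
  x=-4.583: |R|=1.03697 >1
Stable set (-4.4000, 0).

left endpoint -4.4000.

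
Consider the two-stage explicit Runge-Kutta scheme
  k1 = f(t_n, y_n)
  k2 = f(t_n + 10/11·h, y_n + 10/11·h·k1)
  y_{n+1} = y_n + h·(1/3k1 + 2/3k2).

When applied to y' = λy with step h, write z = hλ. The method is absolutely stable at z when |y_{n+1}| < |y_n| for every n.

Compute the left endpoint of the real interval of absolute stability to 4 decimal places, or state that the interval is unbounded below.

z* = -1.6500.

Test eqn y'=λy, z=hλ:
  k1=λy_n ⇒ h·k1=z·y_n;  k2=λ(1+10/11z)y_n ⇒ h·k2=z(1+10/11z)y_n
  y_{n+1}/y_n = 1 + 1/3z + 2/3z(1+10/11z) = 1 + z + 20/33z²
  so R(z) = 1 + z + 20/33z².

Find x<0 with |R(x)|<1.
x=-1.04: |R|=0.6155
R=1: x+20/33x²=0 ⇒ x=−33/20=-1.6500; min R=1−1/(4·20/33)=0.5875>−1
Confirm numerically:
  x=-1.403: |R|=0.78998 <1
  x=-1.058: |R|=0.62040 <1
  x=-0.769: |R|=0.58940 <1
  x=-2.018: |R|=1.45008 >1
  x=-1.951: |R|=1.35591 >1
Stable set (-1.6500, 0).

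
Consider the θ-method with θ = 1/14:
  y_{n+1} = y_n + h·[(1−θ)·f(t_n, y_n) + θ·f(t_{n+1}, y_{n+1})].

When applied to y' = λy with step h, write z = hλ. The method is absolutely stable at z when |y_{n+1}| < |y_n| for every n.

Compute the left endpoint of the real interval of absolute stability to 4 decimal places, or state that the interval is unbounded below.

z* = -2.3333.

On y'=λy, z=hλ:
  y_{n+1} = y_n + z·[13/14·y_n + 1/14·y_{n+1}] ⇒ (1 − 1/14z)y_{n+1} = (1 + 13/14z)y_n
  so R(z) = (1 + 13/14z)/(1 − 1/14z).

Find x<0 with |R(x)|<1.
x=-0.52: |R|=0.4986
R=−1: 1+13/14x = −1+1/14x ⇒ -6/7x=2 ⇒ x=2/(-6/7)=-2.3333
Confirm numerically:
  x=-1.945: |R|=0.70775 <1
  x=-1.939: |R|=0.70312 <1
  x=-1.756: |R|=0.56029 <1
  x=-2.803: |R|=1.33542 >1
  x=-2.679: |R|=1.24870 >1
  x=-2.556: |R|=1.16139 >1
Interval (-2.3333, 0).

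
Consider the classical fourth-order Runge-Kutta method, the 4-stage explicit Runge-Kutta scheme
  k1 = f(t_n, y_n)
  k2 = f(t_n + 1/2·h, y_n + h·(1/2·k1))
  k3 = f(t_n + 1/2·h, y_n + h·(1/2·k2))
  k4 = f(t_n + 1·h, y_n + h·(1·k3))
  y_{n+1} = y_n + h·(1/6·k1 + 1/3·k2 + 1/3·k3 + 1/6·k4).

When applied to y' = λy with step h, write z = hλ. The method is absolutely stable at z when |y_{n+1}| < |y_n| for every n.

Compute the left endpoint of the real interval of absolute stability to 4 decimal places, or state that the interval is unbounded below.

With y'=λy (z=hλ):
  order 4, 4-stage ⇒ R(z)=1+z+z^2/2+z^3/6+z^4/24
  (e.g. R(-1)=0.37500, |R|=0.37500)

Solve |R(x)|<1 on ℝ⁻.
x=-1: |R|=0.3750
|R(-1.46)|=0.2764 |R(-1.2)|=0.3184 |R(-1.11)|=0.3414
Bisect:
  x_lo=-3.1452 |R|=1.6929  x_hi=-0.2549 |R|=0.7750
  mid=-1.70008 |R|=0.27418 →hi
  mid=-2.42265 |R|=0.57745 →hi
  mid=-2.78394 |R|=0.99796 →hi
  mid=-2.96459 |R|=1.30572 →lo
  mid=-2.87426 |R|=1.14264 →lo
  mid=-2.82910 |R|=1.06808 →lo
  mid=-2.80652 |R|=1.03248 →lo
  mid=-2.79523 |R|=1.01509 →lo
  ...
  [-2.78535,-2.78518] ⇒ x*=-2.7853
Stable set (-2.7853, 0).

left endpoint -2.7853.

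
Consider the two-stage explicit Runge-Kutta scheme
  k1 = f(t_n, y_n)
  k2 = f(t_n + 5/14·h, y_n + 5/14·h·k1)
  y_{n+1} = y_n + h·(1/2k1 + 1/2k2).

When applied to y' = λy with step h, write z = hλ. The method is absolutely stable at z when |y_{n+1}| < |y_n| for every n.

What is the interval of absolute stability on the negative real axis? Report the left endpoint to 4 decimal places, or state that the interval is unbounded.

With y'=λy (z=hλ):
  k1=λy_n ⇒ h·k1=z·y_n;  k2=λ(1+5/14z)y_n ⇒ h·k2=z(1+5/14z)y_n
  y_{n+1}/y_n = 1 + 1/2z + 1/2z(1+5/14z) = 1 + z + 5/28z²
  Hence R(z) = 1 + z + 5/28z².

Solve |R(x)|<1 on ℝ⁻.
x=-0.58: |R|=0.4801
R=1: x+5/28x²=0 ⇒ x=−28/5=-5.6000; min R=1−1/(4·5/28)=-0.4000>−1
Confirm numerically:
  x=-5.488: |R|=0.89024 <1
  x=-2.678: |R|=0.39734 <1
  x=-2.524: |R|=0.38640 <1
  x=-2.282: |R|=0.35208 <1
  x=-5.778: |R|=1.18366 >1
  x=-5.739: |R|=1.14245 >1
Interval (-5.6000, 0).

z∈(-5.6000,0).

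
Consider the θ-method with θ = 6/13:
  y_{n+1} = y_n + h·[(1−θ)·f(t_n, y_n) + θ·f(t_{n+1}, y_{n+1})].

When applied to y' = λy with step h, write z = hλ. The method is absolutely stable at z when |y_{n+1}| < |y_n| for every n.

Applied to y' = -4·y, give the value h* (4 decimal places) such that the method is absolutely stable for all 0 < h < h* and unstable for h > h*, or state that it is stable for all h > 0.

Set f=λy, z=hλ:
  y_{n+1} = y_n + z·[7/13·y_n + 6/13·y_{n+1}] ⇒ (1 − 6/13z)y_{n+1} = (1 + 7/13z)y_n
  so R(z) = (1 + 7/13z)/(1 − 6/13z).

Find x<0 with |R(x)|<1.
x=-0.83: |R|=0.3999
R=−1: 1+7/13x = −1+6/13x ⇒ -1/13x=2 ⇒ x=2/(-1/13)=-26.0000
Confirm numerically:
  x=-22.591: |R|=0.97705 <1
  x=-15.411: |R|=0.89960 <1
  x=-15.083: |R|=0.89452 <1
  x=-26.309: |R|=1.00181 >1
  x=-26.190: |R|=1.00112 >1
So |R|<1 on (-26.0000, 0).

(-26.0000,0); λ=-4 ⇒ h* = (26)/4 = 6.5000.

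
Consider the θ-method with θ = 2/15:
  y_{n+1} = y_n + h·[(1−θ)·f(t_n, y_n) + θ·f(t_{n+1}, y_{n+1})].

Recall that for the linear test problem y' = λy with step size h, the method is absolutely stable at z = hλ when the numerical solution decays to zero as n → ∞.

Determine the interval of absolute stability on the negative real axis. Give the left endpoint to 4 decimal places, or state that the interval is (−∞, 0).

(-2.7273, 0).

On y'=λy, z=hλ:
  y_{n+1} = y_n + z·[13/15·y_n + 2/15·y_{n+1}] ⇒ (1 − 2/15z)y_{n+1} = (1 + 13/15z)y_n
  Hence R(z) = (1 + 13/15z)/(1 − 2/15z).

Boundary: |R(x)|=1, x<0.
x=-1.66: |R|=0.3592
R=−1: 1+13/15x = −1+2/15x ⇒ -11/15x=2 ⇒ x=2/(-11/15)=-2.7273
Confirm numerically:
  x=-2.270: |R|=0.74258 <1
  x=-1.511: |R|=0.25763 <1
  x=-1.489: |R|=0.24235 <1
  x=-1.189: |R|=0.02630 <1
  x=-3.118: |R|=1.20239 >1
  x=-2.814: |R|=1.04625 >1
  x=-2.776: |R|=1.02608 >1
Interval (-2.7273, 0).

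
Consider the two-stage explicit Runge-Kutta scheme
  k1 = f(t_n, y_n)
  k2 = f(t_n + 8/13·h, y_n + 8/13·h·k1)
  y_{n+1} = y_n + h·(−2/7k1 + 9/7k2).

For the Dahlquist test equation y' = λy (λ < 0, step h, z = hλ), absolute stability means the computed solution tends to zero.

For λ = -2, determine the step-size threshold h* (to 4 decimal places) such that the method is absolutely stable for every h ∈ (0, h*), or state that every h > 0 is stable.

(-1.2639,0); λ=-2 ⇒ h* = (91/72)/2 = 0.6319.

Set f=λy, z=hλ:
  k1=λy_n ⇒ h·k1=z·y_n;  k2=λ(1+8/13z)y_n ⇒ h·k2=z(1+8/13z)y_n
  y_{n+1}/y_n = 1 − 2/7z + 9/7z(1+8/13z) = 1 + z + 72/91z²
  so R(z) = 1 + z + 72/91z².

Solve |R(x)|<1 on ℝ⁻.
x=-0.31: |R|=0.7660
R=1: x+72/91x²=0 ⇒ x=−91/72=-1.2639; min R=1−1/(4·72/91)=0.6840>−1
Confirm numerically:
  x=-1.204: |R|=0.94295 <1
  x=-1.083: |R|=0.84500 <1
  x=-0.754: |R|=0.69581 <1
  x=-0.725: |R|=0.69088 <1
  x=-1.840: |R|=1.83872 >1
  x=-1.687: |R|=1.56476 >1
  x=-1.599: |R|=1.42396 >1
So |R|<1 on (-1.2639, 0).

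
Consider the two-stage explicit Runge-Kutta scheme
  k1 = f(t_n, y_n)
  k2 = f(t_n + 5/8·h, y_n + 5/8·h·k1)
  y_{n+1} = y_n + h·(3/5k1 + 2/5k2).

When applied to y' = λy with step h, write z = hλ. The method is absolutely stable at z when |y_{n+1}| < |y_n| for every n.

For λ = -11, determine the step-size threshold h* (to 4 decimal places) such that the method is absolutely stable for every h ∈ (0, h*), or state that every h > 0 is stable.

With y'=λy (z=hλ):
  k1=λy_n ⇒ h·k1=z·y_n;  k2=λ(1+5/8z)y_n ⇒ h·k2=z(1+5/8z)y_n
  y_{n+1}/y_n = 1 + 3/5z + 2/5z(1+5/8z) = 1 + z + 1/4z²
  ⇒ R(z) = 1 + z + 1/4z².

Solve |R(x)|<1 on ℝ⁻.
x=-0.8: |R|=0.3600
R=1: x+1/4x²=0 ⇒ x=−4=-4.0000; min R=1−1/(4·1/4)=0.0000>−1
Confirm numerically:
  x=-3.028: |R|=0.26420 <1
  x=-2.196: |R|=0.00960 <1
  x=-2.161: |R|=0.00648 <1
  x=-1.949: |R|=0.00065 <1
  x=-4.458: |R|=1.51044 >1
  x=-4.453: |R|=1.50430 >1
  x=-4.174: |R|=1.18157 >1
Stable set (-4.0000, 0).

(-4.0000,0); λ=-11 ⇒ h* = (4)/11 = 0.3636.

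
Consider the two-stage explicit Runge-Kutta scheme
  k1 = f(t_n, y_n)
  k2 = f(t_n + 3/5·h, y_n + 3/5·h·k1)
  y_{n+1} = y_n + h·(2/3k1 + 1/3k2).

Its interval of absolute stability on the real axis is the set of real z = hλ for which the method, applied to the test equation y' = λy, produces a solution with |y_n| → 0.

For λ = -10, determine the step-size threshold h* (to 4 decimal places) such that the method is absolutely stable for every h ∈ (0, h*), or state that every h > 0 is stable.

(-5.0000,0); λ=-10 ⇒ h* = (5)/10 = 0.5000.

On y'=λy, z=hλ:
  k1=λy_n ⇒ h·k1=z·y_n;  k2=λ(1+3/5z)y_n ⇒ h·k2=z(1+3/5z)y_n
  y_{n+1}/y_n = 1 + 2/3z + 1/3z(1+3/5z) = 1 + z + 1/5z²
  ⇒ R(z) = 1 + z + 1/5z².

Boundary: |R(x)|=1, x<0.
x=-0.81: |R|=0.3212
R=1: x+1/5x²=0 ⇒ x=−5=-5.0000; min R=1−1/(4·1/5)=-0.2500>−1
Confirm numerically:
  x=-4.842: |R|=0.84699 <1
  x=-4.720: |R|=0.73568 <1
  x=-3.409: |R|=0.08474 <1
  x=-5.271: |R|=1.28569 >1
  x=-5.035: |R|=1.03525 >1
Interval (-5.0000, 0).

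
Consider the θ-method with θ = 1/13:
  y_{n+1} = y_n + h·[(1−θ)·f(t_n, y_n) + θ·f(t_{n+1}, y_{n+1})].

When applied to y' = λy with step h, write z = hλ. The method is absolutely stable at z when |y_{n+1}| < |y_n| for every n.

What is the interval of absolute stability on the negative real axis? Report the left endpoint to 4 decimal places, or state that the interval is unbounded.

Set f=λy, z=hλ:
  y_{n+1} = y_n + z·[12/13·y_n + 1/13·y_{n+1}] ⇒ (1 − 1/13z)y_{n+1} = (1 + 12/13z)y_n
  ⇒ R(z) = (1 + 12/13z)/(1 − 1/13z).

Need |R(x)|<1, x<0.
x=-1.63: |R|=0.4484
R=−1: 1+12/13x = −1+1/13x ⇒ -11/13x=2 ⇒ x=2/(-11/13)=-2.3636
Confirm numerically:
  x=-2.077: |R|=0.79087 <1
  x=-2.062: |R|=0.77971 <1
  x=-1.751: |R|=0.54315 <1
  x=-2.943: |R|=1.39974 >1
  x=-2.882: |R|=1.35902 >1
  x=-2.422: |R|=1.04163 >1
So |R|<1 on (-2.3636, 0).

z∈(-2.3636,0).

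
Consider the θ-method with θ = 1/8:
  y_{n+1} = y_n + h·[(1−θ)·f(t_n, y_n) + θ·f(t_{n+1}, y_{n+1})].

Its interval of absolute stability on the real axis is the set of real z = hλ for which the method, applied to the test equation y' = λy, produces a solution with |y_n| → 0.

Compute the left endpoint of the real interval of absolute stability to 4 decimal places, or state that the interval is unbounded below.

z* = -2.6667.

On y'=λy, z=hλ:
  y_{n+1} = y_n + z·[7/8·y_n + 1/8·y_{n+1}] ⇒ (1 − 1/8z)y_{n+1} = (1 + 7/8z)y_n
  ⇒ R(z) = (1 + 7/8z)/(1 − 1/8z).

Boundary: |R(x)|=1, x<0.
x=-0.73: |R|=0.3310
R=−1: 1+7/8x = −1+1/8x ⇒ -3/4x=2 ⇒ x=2/(-3/4)=-2.6667
Confirm numerically:
  x=-2.609: |R|=0.96739 <1
  x=-1.668: |R|=0.38022 <1
  x=-1.375: |R|=0.17333 <1
  x=-1.186: |R|=0.03288 <1
  x=-3.116: |R|=1.24253 >1
  x=-2.881: |R|=1.11819 >1
Stable set (-2.6667, 0).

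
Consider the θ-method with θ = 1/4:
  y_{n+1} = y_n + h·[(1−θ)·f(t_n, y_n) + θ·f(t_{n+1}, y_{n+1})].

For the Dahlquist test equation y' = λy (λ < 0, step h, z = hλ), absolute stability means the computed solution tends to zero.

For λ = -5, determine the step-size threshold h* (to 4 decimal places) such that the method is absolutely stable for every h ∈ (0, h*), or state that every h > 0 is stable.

Test eqn y'=λy, z=hλ:
  y_{n+1} = y_n + z·[3/4·y_n + 1/4·y_{n+1}] ⇒ (1 − 1/4z)y_{n+1} = (1 + 3/4z)y_n
  R(z) = (1 + 3/4z)/(1 − 1/4z).

Solve |R(x)|<1 on ℝ⁻.
x=-1.59: |R|=0.1377
R=−1: 1+3/4x = −1+1/4x ⇒ -1/2x=2 ⇒ x=2/(-1/2)=-4.0000
Confirm numerically:
  x=-3.480: |R|=0.86096 <1
  x=-3.447: |R|=0.85148 <1
  x=-2.960: |R|=0.70115 <1
  x=-2.359: |R|=0.48388 <1
  x=-4.569: |R|=1.13280 >1
  x=-4.173: |R|=1.04233 >1
Interval (-4.0000, 0).

(-4.0000,0); λ=-5 ⇒ h* = (4)/5 = 0.8000.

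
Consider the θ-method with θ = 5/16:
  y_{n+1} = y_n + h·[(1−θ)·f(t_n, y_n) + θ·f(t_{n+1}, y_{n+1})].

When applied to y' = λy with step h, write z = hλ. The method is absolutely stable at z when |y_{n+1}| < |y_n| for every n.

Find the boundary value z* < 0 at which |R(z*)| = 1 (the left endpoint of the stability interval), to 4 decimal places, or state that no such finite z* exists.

left endpoint -5.3333.

Test eqn y'=λy, z=hλ:
  y_{n+1} = y_n + z·[11/16·y_n + 5/16·y_{n+1}] ⇒ (1 − 5/16z)y_{n+1} = (1 + 11/16z)y_n
  R(z) = (1 + 11/16z)/(1 − 5/16z).

Need |R(x)|<1, x<0.
x=-1.49: |R|=0.0166
R=−1: 1+11/16x = −1+5/16x ⇒ -3/8x=2 ⇒ x=2/(-3/8)=-5.3333
Confirm numerically:
  x=-2.678: |R|=0.45791 <1
  x=-2.603: |R|=0.43540 <1
  x=-2.486: |R|=0.39909 <1
  x=-5.922: |R|=1.07744 >1
  x=-5.823: |R|=1.06512 >1
Interval (-5.3333, 0).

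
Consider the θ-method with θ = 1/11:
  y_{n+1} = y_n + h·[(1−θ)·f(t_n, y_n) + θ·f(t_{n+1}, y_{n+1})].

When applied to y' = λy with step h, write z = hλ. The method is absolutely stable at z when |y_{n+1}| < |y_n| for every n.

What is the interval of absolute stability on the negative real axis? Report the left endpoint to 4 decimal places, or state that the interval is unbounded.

z∈(-2.4444,0).

On y'=λy, z=hλ:
  y_{n+1} = y_n + z·[10/11·y_n + 1/11·y_{n+1}] ⇒ (1 − 1/11z)y_{n+1} = (1 + 10/11z)y_n
  so R(z) = (1 + 10/11z)/(1 − 1/11z).

Solve |R(x)|<1 on ℝ⁻.
x=-1.61: |R|=0.4044
R=−1: 1+10/11x = −1+1/11x ⇒ -9/11x=2 ⇒ x=2/(-9/11)=-2.4444
Confirm numerically:
  x=-1.913: |R|=0.62960 <1
  x=-1.880: |R|=0.60559 <1
  x=-1.823: |R|=0.56383 <1
  x=-1.149: |R|=0.04033 <1
  x=-2.995: |R|=1.35406 >1
  x=-2.542: |R|=1.06484 >1
  x=-2.508: |R|=1.04235 >1
Interval (-2.4444, 0).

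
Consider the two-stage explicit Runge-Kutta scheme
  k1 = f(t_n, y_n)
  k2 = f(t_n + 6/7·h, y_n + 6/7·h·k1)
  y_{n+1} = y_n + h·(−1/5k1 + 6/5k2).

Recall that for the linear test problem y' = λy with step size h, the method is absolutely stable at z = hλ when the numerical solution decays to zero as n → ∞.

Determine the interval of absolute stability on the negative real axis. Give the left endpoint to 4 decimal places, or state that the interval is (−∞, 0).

Test eqn y'=λy, z=hλ:
  k1=λy_n ⇒ h·k1=z·y_n;  k2=λ(1+6/7z)y_n ⇒ h·k2=z(1+6/7z)y_n
  y_{n+1}/y_n = 1 − 1/5z + 6/5z(1+6/7z) = 1 + z + 36/35z²
  R(z) = 1 + z + 36/35z².

Boundary: |R(x)|=1, x<0.
x=-0.64: |R|=0.7813
R=1: x+36/35x²=0 ⇒ x=−35/36=-0.9722; min R=1−1/(4·36/35)=0.7569>−1
Confirm numerically:
  x=-0.950: |R|=0.97829 <1
  x=-0.602: |R|=0.77076 <1
  x=-0.436: |R|=0.75953 <1
  x=-1.472: |R|=1.75669 >1
  x=-1.421: |R|=1.65593 >1
  x=-1.317: |R|=1.46705 >1
Stable set (-0.9722, 0).

(-0.9722, 0).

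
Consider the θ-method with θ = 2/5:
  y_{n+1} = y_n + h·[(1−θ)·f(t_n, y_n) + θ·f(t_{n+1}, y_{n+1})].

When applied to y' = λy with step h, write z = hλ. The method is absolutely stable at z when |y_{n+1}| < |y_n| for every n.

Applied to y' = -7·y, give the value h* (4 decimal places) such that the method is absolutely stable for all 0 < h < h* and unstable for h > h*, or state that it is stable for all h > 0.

(-10.0000,0); λ=-7 ⇒ h* = (10)/7 = 1.4286.

With y'=λy (z=hλ):
  y_{n+1} = y_n + z·[3/5·y_n + 2/5·y_{n+1}] ⇒ (1 − 2/5z)y_{n+1} = (1 + 3/5z)y_n
  so R(z) = (1 + 3/5z)/(1 − 2/5z).

Boundary: |R(x)|=1, x<0.
x=-1.36: |R|=0.1192
R=−1: 1+3/5x = −1+2/5x ⇒ -1/5x=2 ⇒ x=2/(-1/5)=-10.0000
Confirm numerically:
  x=-9.909: |R|=0.99633 <1
  x=-7.119: |R|=0.85024 <1
  x=-5.527: |R|=0.72138 <1
  x=-10.274: |R|=1.01072 >1
  x=-10.095: |R|=1.00377 >1
Interval (-10.0000, 0).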